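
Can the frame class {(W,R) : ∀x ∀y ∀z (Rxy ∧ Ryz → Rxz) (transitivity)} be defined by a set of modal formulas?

Yes: it is transitivity, defined by the 4 schema □r → □□r.

Yes, by □r → □□r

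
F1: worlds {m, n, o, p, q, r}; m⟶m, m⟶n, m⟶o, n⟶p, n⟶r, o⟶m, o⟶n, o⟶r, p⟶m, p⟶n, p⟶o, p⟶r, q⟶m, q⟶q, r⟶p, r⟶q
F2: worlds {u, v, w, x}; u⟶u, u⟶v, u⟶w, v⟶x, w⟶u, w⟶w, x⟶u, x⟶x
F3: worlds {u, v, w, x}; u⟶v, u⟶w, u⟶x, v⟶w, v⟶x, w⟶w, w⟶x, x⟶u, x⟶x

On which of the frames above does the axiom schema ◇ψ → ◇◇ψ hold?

Frame correspondent (Sahlqvist): ∀x ∀y (xRy → ∃w (y = w ∧ xR²w)) — i.e. a generalized confluence (Geach) condition.
F1: fails — rRp but no w with p=w and rR²w.
F2: holds.
F3: fails — uRv but no t with v=t and uR²t.

F2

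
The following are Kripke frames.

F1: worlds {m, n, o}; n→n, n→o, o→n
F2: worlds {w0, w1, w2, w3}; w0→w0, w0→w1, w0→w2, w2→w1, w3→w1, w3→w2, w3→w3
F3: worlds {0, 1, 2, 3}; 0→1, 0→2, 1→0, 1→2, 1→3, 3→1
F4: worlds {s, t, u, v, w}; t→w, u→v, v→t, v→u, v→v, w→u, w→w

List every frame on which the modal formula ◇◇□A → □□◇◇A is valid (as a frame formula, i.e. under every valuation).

F1

The schema corresponds to a generalized confluence (Geach) condition: ∀x ∀y ∀z ((xR²y ∧ xR²z) → ∃w (yRw ∧ zR²w)).
F1: satisfies the condition.
F2: fails — w0R²w0, w0R²w1 but no w with w0Rw and w1R²w.
F3: fails — 0R²0, 0R²2 but no w with 0Rw and 2R²w.
F4: fails — uR²t, uR²u but no w* with tRw* and uR²w*.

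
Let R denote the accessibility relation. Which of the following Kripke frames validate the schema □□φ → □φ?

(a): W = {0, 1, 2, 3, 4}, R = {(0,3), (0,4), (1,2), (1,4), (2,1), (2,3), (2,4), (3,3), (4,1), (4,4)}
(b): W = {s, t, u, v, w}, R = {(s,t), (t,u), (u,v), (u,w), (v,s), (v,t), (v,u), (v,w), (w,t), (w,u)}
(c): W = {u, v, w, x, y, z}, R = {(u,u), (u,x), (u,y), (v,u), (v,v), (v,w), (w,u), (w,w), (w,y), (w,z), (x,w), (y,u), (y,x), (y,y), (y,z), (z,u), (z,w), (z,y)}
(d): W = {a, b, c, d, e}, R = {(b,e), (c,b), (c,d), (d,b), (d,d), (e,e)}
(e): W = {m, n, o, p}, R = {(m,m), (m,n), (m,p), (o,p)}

Frame correspondent (Sahlqvist): ∀x ∀y (Rxy → ∃z (Rxz ∧ Rzy)) — i.e. density.
(a): fails — R12 but no z with R1z and Rz2.
(b): fails — Ruv but no z with Ruz and Rzv.
(c): satisfies the condition.
(d): satisfies the condition.
(e): fails — Rop but no z with Roz and Rzp.
Valid on: (c), (d).

(c), (d)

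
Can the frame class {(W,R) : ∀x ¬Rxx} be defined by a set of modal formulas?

If a class were modally definable it would be closed under surjective bounded morphisms (Goldblatt–Thomason).
The 3-cycle (worlds s,t,u with s→t→u→s) is irreflexive, and the map sending every world to a single reflexive point • is a surjective bounded morphism (forth: every edge maps to (•,•); back: every world has a successor). So any modal formula valid on the 3-cycle is also valid on the reflexive point, which is not irreflexive.
Hence irreflexivity is not modally definable.

No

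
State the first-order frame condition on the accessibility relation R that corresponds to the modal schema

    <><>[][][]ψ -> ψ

forall x forall y (x R^2 y -> exists w (y R^3 w & x = w))

This is a Sahlqvist (Geach-type) schema ◇^2□^3ψ → □^0◇^0ψ.
Minimal-valuation argument: fix x; take any y with xR^2y and any z with xR^0z. Set V(ψ) to the set of worlds R-reachable from y in exactly 3 steps. Then □^3ψ holds at y, so the antecedent holds at x; validity forces ◇^0ψ at z, giving a w with zR^0w and yR^3w.
First-order correspondent: forall x forall y (x R^2 y -> exists w (y R^3 w & x = w)).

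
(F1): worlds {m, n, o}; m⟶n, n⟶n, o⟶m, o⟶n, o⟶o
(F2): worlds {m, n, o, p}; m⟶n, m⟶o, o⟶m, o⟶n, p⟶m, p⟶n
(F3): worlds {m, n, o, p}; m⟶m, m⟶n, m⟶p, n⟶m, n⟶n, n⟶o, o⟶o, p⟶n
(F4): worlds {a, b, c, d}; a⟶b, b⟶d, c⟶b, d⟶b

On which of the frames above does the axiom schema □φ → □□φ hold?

This is the axiom for transitivity; its first-order frame correspondent is ∀x ∀y ∀z (Rxy ∧ Ryz → Rxz).
(F1): satisfies the condition.
(F2): fails — Rom and Rmo but not Roo.
(F3): fails — Rpn and Rno but not Rpo.
(F4): fails — Rdb and Rbd but not Rdd.

(F1)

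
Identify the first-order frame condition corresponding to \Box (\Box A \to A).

Suppose □(□A→A) is valid. Take Rxy and set V(A)={w : Ryw}. Then at y, □A holds; since □(□A→A) at x, □A→A at y, so A at y, i.e. Ryy.
Conversely, any frame satisfying \forall x \forall y (Rxy \to Ryy) validates the schema.
So the correspondent is shift-reflexivity.

shift-reflexivity: \forall x \forall y (Rxy \to Ryy)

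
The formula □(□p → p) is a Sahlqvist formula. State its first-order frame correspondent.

Suppose □(□p→p) is valid. Take Rxy and set V(p)={w : Ryw}. Then at y, □p holds; since □(□p→p) at x, □p→p at y, so p at y, i.e. Ryy.

Shift-reflexivity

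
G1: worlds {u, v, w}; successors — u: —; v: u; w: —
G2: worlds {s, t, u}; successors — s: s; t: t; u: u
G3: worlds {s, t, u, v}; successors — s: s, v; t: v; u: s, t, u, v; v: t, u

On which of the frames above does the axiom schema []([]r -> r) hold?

G2

Frame correspondent (Sahlqvist): forall x forall y (Rxy -> Ryy) — i.e. shift-reflexivity.
G1: fails — Rvu but not Ruu.
G2: holds.
G3: fails — Ruv but not Rvv.
Valid on: G2.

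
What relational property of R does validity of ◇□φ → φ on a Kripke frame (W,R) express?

Symmetry

This is frame-equivalent to φ → □◇φ (substitute ¬φ for φ and contrapose).
Suppose φ→□◇φ is valid. Take Rxy and set V(φ)={x}. Then φ at x, so □◇φ at x, so ◇φ at y, so some z with Ryz has φ; z=x, i.e. Ryx.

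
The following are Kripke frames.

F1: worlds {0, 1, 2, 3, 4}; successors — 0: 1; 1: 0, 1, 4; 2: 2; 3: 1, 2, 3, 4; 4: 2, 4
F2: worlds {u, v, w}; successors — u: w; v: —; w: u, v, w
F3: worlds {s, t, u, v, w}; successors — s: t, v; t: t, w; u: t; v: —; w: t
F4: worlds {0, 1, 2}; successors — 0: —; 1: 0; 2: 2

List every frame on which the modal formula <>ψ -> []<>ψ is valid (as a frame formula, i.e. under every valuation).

none

The schema corresponds to the Euclidean property: forall x forall y forall z (Rxy & Rxz -> Ryz).
F1: fails — R10 and R10 but not R00.
F2: fails — Rwu and Rwu but not Ruu.
F3: fails — Rsv and Rsv but not Rvv.
F4: fails — R10 and R10 but not R00.
Valid on no frame.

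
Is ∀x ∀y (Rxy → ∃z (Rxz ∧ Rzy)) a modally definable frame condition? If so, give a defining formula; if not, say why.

Yes — defined by □□r → □r

The condition is density. A defining modal formula is □□r → □r.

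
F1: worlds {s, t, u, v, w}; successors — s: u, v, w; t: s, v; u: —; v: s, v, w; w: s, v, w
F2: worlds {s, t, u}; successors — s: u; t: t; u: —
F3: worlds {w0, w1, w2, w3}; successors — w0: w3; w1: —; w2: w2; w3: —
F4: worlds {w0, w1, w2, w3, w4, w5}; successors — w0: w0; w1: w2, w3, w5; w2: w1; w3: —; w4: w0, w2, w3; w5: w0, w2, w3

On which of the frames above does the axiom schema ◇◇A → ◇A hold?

The schema corresponds to transitivity: ∀x ∀y ∀z (Rxy ∧ Ryz → Rxz).
F1: fails — Rtv and Rvw but not Rtw.
F2: condition met.
F3: condition met.
F4: fails — Rw1w5 and Rw5w0 but not Rw1w0.
Valid on: F2, F3.

F2, F3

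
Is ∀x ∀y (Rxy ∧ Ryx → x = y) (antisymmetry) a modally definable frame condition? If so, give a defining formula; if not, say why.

No — not modally definable

Modal frame validity is preserved under surjective bounded morphisms.
The 4-cycle (worlds 0,1,2,3 with 0→1→2→3→0) is antisymmetric. Sending even-indexed worlds to a and odd-indexed worlds to b is a surjective bounded morphism onto the two-world frame with a↔b, which is not antisymmetric.
So the class is not modally definable.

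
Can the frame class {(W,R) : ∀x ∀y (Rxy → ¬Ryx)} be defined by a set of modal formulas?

Not modally definable

Modal frame validity is preserved under surjective bounded morphisms.
The 5-cycle (worlds 0,1,2,3,4 with 0→1→2→3→4→0) is asymmetric. Mapping every world to a single reflexive point • is a surjective bounded morphism, and the reflexive point is not asymmetric (R•• but asymmetry requires ¬R••).
So the class is not modally definable.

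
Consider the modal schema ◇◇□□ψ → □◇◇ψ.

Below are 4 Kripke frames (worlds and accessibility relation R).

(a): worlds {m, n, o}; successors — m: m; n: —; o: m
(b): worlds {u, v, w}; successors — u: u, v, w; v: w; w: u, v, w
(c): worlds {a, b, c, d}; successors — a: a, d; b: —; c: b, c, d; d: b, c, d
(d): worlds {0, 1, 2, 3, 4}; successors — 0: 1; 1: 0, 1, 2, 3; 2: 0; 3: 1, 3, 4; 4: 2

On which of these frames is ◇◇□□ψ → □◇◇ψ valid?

(a), (b)

The schema corresponds to a generalized confluence (Geach) condition: ∀x ∀y ∀z ((xR²y ∧ xRz) → ∃w (yR²w ∧ zR²w)).
(a): satisfies the condition.
(b): satisfies the condition.
(c): fails — aR²b, aRa but no w with bR²w and aR²w.
(d): fails — 1R²4, 1R2 but no w with 4R²w and 2R²w.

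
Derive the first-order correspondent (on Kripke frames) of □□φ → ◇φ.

∀x ∃w (xR²w ∧ xRw)

This is a Sahlqvist (Geach-type) schema ◇^0□^2φ → □^0◇^1φ.
Minimal-valuation argument: fix x; take any y with xR^0y and any z with xR^0z. Set V(φ) to the set of worlds R-reachable from y in exactly 2 steps. Then □^2φ holds at y, so the antecedent holds at x; validity forces ◇^1φ at z, giving a w with zR^1w and yR^2w.
First-order correspondent: ∀x ∃w (xR²w ∧ xRw).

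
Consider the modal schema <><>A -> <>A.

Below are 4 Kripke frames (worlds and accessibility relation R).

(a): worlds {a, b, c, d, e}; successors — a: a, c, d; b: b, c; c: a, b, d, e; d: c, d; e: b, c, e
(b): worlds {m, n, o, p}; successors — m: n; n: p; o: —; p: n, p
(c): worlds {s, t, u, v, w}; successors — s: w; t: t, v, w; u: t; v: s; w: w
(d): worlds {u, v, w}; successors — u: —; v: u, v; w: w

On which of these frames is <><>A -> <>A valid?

(d)

This is the axiom for transitivity; its first-order frame correspondent is forall x forall y forall z (Rxy & Ryz -> Rxz).
(a): fails — Rbc and Rcd but not Rbd.
(b): fails — Rnp and Rpn but not Rnn.
(c): fails — Rtv and Rvs but not Rts.
(d): satisfies the condition.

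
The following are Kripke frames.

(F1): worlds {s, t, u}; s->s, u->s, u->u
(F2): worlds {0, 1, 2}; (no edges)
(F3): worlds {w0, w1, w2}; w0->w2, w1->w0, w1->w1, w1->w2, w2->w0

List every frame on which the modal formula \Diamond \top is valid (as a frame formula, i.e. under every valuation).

The schema corresponds to seriality: \forall x \exists y Rxy.
(F1): fails — world t has no successor.
(F2): fails — world 0 has no successor.
(F3): ✓.

(F3)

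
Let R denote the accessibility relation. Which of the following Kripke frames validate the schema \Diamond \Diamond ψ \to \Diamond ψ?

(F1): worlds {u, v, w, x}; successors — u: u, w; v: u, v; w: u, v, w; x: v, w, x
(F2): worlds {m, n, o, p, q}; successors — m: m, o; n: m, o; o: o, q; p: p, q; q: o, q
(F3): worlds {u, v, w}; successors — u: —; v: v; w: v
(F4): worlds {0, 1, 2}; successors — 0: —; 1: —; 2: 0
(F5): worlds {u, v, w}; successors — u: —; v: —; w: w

The schema corresponds to transitivity: \forall x \forall y \forall z (Rxy \wedge Ryz \to Rxz).
(F1): fails — Rxw and Rwu but not Rxu.
(F2): fails — Rno and Roq but not Rnq.
(F3): holds.
(F4): holds.
(F5): holds.
Valid on: (F3), (F4), (F5).

(F3), (F4), (F5)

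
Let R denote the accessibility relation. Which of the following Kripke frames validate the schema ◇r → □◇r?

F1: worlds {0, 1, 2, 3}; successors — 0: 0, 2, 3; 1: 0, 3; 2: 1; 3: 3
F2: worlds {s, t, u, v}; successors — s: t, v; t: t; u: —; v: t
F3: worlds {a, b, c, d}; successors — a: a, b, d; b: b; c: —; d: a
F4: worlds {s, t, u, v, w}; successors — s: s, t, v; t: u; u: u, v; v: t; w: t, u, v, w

The schema corresponds to the Euclidean property: ∀x ∀y ∀z (Rxy ∧ Rxz → Ryz).
F1: fails — R02 and R00 but not R20.
F2: fails — Rsv and Rsv but not Rvv.
F3: fails — Rab and Raa but not Rba.
F4: fails — Rsv and Rsv but not Rvv.
Valid on no frame.

none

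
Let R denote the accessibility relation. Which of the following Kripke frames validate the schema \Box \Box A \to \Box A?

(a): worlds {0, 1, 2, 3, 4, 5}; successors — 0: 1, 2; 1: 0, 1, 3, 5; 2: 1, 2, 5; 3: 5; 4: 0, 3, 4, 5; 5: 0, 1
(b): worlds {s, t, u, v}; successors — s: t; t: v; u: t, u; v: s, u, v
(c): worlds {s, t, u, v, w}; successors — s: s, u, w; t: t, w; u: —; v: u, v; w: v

This is the axiom for density; its first-order frame correspondent is \forall x \forall y (Rxy \to \exists z (Rxz \wedge Rzy)).
(a): fails — R35 but no z with R3z and Rz5.
(b): fails — Rst but no z with Rsz and Rzt.
(c): holds.

(c)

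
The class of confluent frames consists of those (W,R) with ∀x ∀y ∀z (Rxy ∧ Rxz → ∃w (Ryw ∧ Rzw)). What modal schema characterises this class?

◇□r → □◇r

The condition is convergence. The .2 schema ◇□r → □◇r defines it.
Suppose ◇□r→□◇r is valid. Take Rxy, Rxz and set V(r)={w : Ryw}. Then □r at y so ◇□r at x, so □◇r at x, so ◇r at z, giving w with Rzw and Ryw.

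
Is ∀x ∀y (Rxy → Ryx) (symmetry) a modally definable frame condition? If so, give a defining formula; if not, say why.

Yes, by p → □◇p

This is a Sahlqvist condition; the B axiom p → □◇p defines it.
Suppose p→□◇p is valid. Take Rxy and set V(p)={x}. Then p at x, so □◇p at x, so ◇p at y, so some z with Ryz has p; z=x, i.e. Ryx.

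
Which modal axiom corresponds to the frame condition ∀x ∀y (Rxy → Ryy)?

□(□p → p)

The condition is shift-reflexivity. The T□ schema □(□p → p) defines it.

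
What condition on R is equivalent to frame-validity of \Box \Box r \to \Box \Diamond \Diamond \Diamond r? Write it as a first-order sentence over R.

This is a Sahlqvist (Geach-type) schema ◇^0□^2r → □^1◇^3r.
Minimal-valuation argument: fix x; take any y with xR^0y and any z with xR^1z. Set V(r) to the set of worlds R-reachable from y in exactly 2 steps. Then □^2r holds at y, so the antecedent holds at x; validity forces ◇^3r at z, giving a w with zR^3w and yR^2w.
First-order correspondent: \forall x \forall z (xRz \to \exists w (x R^2 w \wedge z R^3 w)).

\forall x \forall z (xRz \to \exists w (x R^2 w \wedge z R^3 w))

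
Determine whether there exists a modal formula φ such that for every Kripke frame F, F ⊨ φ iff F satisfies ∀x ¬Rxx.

No — not modally definable

Any modally definable frame class is closed under surjective bounded morphisms.
The 4-cycle (worlds a,b,c,d with a→b→c→d→a) is irreflexive, and the map sending every world to a single reflexive point • is a surjective bounded morphism (forth: every edge maps to (•,•); back: every world has a successor). So any modal formula valid on the 4-cycle is also valid on the reflexive point, which is not irreflexive.
So no modal formula (or set of formulas) defines exactly the irreflexive frames.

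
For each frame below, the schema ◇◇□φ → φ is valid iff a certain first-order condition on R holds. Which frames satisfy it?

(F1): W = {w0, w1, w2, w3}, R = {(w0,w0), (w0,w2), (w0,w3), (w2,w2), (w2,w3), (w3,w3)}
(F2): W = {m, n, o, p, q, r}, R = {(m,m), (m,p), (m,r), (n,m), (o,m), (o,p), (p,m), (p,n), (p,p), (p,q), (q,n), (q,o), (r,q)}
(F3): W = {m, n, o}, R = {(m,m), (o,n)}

The schema corresponds to a generalized confluence (Geach) condition: ∀x ∀y (xR²y → ∃w (yRw ∧ x = w)).
(F1): fails — w0R²w2 but no w with w2Rw and w0=w.
(F2): fails — mR²q but no w with qRw and m=w.
(F3): ✓.
Valid on: (F3).

(F3)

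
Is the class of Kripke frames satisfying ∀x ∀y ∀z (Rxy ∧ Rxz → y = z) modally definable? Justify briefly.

This is a Sahlqvist condition; the CD axiom ◇r → □r defines it.
Suppose ◇r→□r is valid. Take Rxy, Rxz and set V(r)={y}. Then ◇r at x, so □r at x, so r at z, i.e. z=y.

Yes — defined by ◇r → □r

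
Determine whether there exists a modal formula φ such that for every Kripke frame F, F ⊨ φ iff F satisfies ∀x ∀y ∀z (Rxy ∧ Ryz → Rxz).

Definable; □r → □□r defines it

The condition is transitivity. A defining modal formula is □r → □□r.
Suppose □r→□□r is valid. Take Rxy, Ryz and set V(r)={w : Rxw}. Then □r at x, so □□r at x, so □r at y, so r at z, i.e. Rxz.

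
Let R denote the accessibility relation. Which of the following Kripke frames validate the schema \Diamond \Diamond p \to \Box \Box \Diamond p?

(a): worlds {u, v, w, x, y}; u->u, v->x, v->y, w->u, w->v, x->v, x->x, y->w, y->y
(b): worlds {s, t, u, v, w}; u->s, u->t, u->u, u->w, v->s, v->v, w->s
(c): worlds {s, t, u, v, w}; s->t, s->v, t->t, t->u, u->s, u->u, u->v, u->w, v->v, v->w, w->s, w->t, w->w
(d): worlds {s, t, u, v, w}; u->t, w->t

(d)

Frame correspondent (Sahlqvist): \forall x \forall y \forall z ((x R^2 y \wedge x R^2 z) \to \exists w (y = w \wedge zRw)) — i.e. a generalized confluence (Geach) condition.
(a): fails — vR²v, vR²v but no t with v=t and vRt.
(b): fails — uR²s, uR²s but no w* with s=w* and sRw*.
(c): fails — sR²t, sR²u but no w* with t=w* and uRw*.
(d): holds.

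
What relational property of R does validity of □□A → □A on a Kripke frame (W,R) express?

Suppose □□A→□A is valid. Take Rxy and set V(A)={w : xR²w}. Then □□A at x, so □A at x, so A at y, i.e. ∃z(Rxz∧Rzy).

density: ∀x ∀y (Rxy → ∃z (Rxz ∧ Rzy))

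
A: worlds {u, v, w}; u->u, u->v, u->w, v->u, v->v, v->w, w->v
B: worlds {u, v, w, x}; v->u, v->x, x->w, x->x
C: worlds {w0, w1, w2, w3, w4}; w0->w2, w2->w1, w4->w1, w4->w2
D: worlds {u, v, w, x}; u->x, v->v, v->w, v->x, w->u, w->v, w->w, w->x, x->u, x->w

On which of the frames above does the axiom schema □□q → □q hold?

A

The schema corresponds to density: ∀x ∀y (Rxy → ∃z (Rxz ∧ Rzy)).
A: condition met.
B: fails — Rvu but no z with Rvz and Rzu.
C: fails — Rw0w2 but no z with Rw0z and Rzw2.
D: fails — Rux but no z with Ruz and Rzx.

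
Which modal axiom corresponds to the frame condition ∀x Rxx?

This is reflexivity; the standard corresponding axiom is T: □ψ → ψ.
Suppose □ψ→ψ is valid. At any x set V(ψ)={w : Rxw}. Then □ψ holds at x, so ψ holds at x, i.e. Rxx.

□ψ → ψ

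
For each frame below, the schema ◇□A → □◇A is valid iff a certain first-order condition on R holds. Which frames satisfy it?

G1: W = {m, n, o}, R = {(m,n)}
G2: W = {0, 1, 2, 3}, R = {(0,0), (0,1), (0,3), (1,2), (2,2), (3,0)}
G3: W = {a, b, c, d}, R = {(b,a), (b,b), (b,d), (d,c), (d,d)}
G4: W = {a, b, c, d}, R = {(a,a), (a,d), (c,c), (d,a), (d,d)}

G4

This is the axiom for convergence; its first-order frame correspondent is ∀x ∀y ∀z (Rxy ∧ Rxz → ∃w (Ryw ∧ Rzw)).
G1: fails — Rmn and Rmn but n and n have no common successor.
G2: fails — R00 and R01 but 0 and 1 have no common successor.
G3: fails — Rbb and Rba but b and a have no common successor.
G4: condition met.
Valid on: G4.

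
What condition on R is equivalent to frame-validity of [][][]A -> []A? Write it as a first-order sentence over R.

forall x forall z (xRz -> exists w (x R^3 w & z = w))

This is a Sahlqvist (Geach-type) schema ◇^0□^3A → □^1◇^0A.
First-order correspondent: forall x forall z (xRz -> exists w (x R^3 w & z = w)).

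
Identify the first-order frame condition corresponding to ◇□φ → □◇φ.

Suppose ◇□φ→□◇φ is valid. Take Rxy, Rxz and set V(φ)={w : Ryw}. Then □φ at y so ◇□φ at x, so □◇φ at x, so ◇φ at z, giving w with Rzw and Ryw.

Convergence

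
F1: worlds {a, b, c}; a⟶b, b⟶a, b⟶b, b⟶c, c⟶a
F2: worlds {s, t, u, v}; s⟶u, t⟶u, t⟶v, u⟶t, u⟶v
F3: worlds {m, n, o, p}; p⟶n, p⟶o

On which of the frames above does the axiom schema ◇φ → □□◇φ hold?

F3

Frame correspondent (Sahlqvist): ∀x ∀y ∀z ((xRy ∧ xR²z) → ∃w (y = w ∧ zRw)) — i.e. a generalized confluence (Geach) condition.
F1: fails — aRb, aR²c but no w with b=w and cRw.
F2: fails — sRu, sR²v but no w with u=w and vRw.
F3: satisfies the condition.
Valid on: F3.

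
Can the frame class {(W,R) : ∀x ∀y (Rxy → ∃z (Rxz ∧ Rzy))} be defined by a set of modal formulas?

The condition is density. A defining modal formula is □□q → □q.

Yes, by □□q → □q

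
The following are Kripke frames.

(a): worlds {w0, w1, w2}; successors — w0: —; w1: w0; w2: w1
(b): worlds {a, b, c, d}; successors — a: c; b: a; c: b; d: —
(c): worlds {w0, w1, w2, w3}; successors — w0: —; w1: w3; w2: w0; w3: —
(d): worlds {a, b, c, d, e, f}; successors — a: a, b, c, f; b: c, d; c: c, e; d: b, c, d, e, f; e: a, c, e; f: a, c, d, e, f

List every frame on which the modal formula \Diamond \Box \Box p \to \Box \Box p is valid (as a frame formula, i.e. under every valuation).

Frame correspondent (Sahlqvist): \forall x \forall y \forall z ((xRy \wedge x R^2 z) \to \exists w (y R^2 w \wedge z = w)) — i.e. a generalized confluence (Geach) condition.
(a): fails — w2Rw1, w2R²w0 but no w with w1R²w and w0=w.
(b): fails — aRc, aR²b but no w with cR²w and b=w.
(c): holds.
(d): fails — aRb, aR²a but no w with bR²w and a=w.
Valid on: (c).

(c)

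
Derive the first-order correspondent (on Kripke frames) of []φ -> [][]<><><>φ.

This is a Sahlqvist (Geach-type) schema ◇^0□^1φ → □^2◇^3φ.
Minimal-valuation argument: fix x; take any y with xR^0y and any z with xR^2z. Set V(φ) to the set of worlds R-reachable from y in exactly 1 step. Then □^1φ holds at y, so the antecedent holds at x; validity forces ◇^3φ at z, giving a w with zR^3w and yR^1w.
First-order correspondent: forall x forall z (x R^2 z -> exists w (xRw & z R^3 w)).

forall x forall z (x R^2 z -> exists w (xRw & z R^3 w))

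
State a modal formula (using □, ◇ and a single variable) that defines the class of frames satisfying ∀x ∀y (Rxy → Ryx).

This is symmetry; the standard corresponding axiom is B: q → □◇q.
Suppose q→□◇q is valid. Take Rxy and set V(q)={x}. Then q at x, so □◇q at x, so ◇q at y, so some z with Ryz has q; z=x, i.e. Ryx.

q → □◇q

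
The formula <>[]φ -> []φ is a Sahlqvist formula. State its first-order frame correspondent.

the Euclidean property

Equivalently (dual form): ◇φ → □◇φ.
Suppose ◇φ→□◇φ is valid. Take Rxy, Rxz and set V(φ)={y}. Then ◇φ at x, so □◇φ at x, so ◇φ at z, so some w with Rzw has φ; w=y, i.e. Rzy. By symmetry of the argument, Ryz.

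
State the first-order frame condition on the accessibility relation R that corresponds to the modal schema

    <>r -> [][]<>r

This is a Sahlqvist (Geach-type) schema ◇^1□^0r → □^2◇^1r.
Minimal-valuation argument: fix x; take any y with xR^1y and any z with xR^2z. Set V(r) to the set of worlds R-reachable from y in exactly 0 steps. Then □^0r holds at y, so the antecedent holds at x; validity forces ◇^1r at z, giving a w with zR^1w and yR^0w.
First-order correspondent: forall x forall y forall z ((xRy & x R^2 z) -> exists w (y = w & zRw)).

forall x forall y forall z ((xRy & x R^2 z) -> exists w (y = w & zRw))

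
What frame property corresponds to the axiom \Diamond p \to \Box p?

This is the CD axiom.
It corresponds to partial functionality: \forall x \forall y \forall z (Rxy \wedge Rxz \to y = z).

partial functionality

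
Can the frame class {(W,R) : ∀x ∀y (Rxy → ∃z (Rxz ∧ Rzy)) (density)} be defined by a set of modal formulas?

The condition is density. A defining modal formula is □□p → □p.
Suppose □□p→□p is valid. Take Rxy and set V(p)={w : xR²w}. Then □□p at x, so □p at x, so p at y, i.e. ∃z(Rxz∧Rzy).

Definable; □□p → □p defines it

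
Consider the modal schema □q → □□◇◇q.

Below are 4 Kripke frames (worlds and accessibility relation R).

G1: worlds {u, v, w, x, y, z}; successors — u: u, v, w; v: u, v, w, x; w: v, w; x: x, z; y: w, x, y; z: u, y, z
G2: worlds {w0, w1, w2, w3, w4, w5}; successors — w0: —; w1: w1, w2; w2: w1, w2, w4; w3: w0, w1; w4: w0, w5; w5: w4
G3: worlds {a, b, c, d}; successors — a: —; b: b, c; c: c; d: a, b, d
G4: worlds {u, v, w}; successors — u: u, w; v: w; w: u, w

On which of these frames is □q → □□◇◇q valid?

G4

This is the axiom for a generalized confluence (Geach) condition; its first-order frame correspondent is ∀x ∀z (xR²z → ∃w (xRw ∧ zR²w)).
G1: fails — wR²x but no t with wRt and xR²t.
G2: fails — w1R²w4 but no w with w1Rw and w4R²w.
G3: fails — dR²a but no w with dRw and aR²w.
G4: condition met.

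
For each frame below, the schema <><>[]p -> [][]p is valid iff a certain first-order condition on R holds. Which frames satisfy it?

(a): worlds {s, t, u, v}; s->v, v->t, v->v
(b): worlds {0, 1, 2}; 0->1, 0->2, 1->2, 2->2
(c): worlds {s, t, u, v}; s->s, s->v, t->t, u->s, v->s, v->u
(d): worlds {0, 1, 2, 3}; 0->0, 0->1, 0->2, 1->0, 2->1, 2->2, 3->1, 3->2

(b)

This is the axiom for a generalized confluence (Geach) condition; its first-order frame correspondent is forall x forall y forall z ((x R^2 y & x R^2 z) -> exists w (yRw & z = w)).
(a): fails — sR²t, sR²t but no w with tRw and t=w.
(b): holds.
(c): fails — sR²s, sR²u but no w with sRw and u=w.
(d): fails — 0R²1, 0R²1 but no w with 1Rw and 1=w.
Valid on: (b).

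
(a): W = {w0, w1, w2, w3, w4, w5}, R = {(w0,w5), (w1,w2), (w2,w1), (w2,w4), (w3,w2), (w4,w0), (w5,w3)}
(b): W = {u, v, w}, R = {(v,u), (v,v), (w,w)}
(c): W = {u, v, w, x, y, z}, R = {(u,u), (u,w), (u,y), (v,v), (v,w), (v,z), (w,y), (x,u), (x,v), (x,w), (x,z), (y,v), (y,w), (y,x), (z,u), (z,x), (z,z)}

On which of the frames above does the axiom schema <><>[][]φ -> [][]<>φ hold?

Frame correspondent (Sahlqvist): forall x forall y forall z ((x R^2 y & x R^2 z) -> exists w (y R^2 w & zRw)) — i.e. a generalized confluence (Geach) condition.
(a): fails — w0R²w3, w0R²w3 but no w with w3R²w and w3Rw.
(b): fails — vR²u, vR²u but no t with uR²t and uRt.
(c): fails — uR²w, uR²w but no t with wR²t and wRt.

none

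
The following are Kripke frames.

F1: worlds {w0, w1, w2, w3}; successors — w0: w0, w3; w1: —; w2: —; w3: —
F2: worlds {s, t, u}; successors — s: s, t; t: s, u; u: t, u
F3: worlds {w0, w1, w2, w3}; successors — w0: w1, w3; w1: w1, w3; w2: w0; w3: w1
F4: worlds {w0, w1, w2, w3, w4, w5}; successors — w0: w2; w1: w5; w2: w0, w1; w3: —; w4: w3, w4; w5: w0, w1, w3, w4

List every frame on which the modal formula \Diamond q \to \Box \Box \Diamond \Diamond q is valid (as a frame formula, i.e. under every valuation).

F2

The schema corresponds to a generalized confluence (Geach) condition: \forall x \forall y \forall z ((xRy \wedge x R^2 z) \to \exists w (y = w \wedge z R^2 w)).
F1: fails — w0Rw0, w0R²w3 but no w with w0=w and w3R²w.
F2: satisfies the condition.
F3: fails — w2Rw0, w2R²w1 but no w with w0=w and w1R²w.
F4: fails — w0Rw2, w0R²w0 but no w with w2=w and w0R²w.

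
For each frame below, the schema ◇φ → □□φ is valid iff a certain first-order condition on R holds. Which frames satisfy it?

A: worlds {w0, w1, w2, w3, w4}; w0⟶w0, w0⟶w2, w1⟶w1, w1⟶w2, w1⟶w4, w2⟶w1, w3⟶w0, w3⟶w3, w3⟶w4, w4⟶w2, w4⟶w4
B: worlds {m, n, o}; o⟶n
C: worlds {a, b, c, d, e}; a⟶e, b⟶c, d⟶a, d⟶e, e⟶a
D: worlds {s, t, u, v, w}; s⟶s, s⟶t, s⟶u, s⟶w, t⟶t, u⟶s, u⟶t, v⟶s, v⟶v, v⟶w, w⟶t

B

Frame correspondent (Sahlqvist): ∀x ∀y ∀z ((xRy ∧ xR²z) → ∃w (y = w ∧ z = w)) — i.e. a generalized confluence (Geach) condition.
A: fails — w0Rw0, w0R²w1 but w0 ≠ w1.
B: condition met.
C: fails — aRe, aR²a but e ≠ a.
D: fails — sRs, sR²t but s ≠ t.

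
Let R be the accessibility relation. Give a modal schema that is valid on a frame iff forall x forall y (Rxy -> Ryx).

r → □◇r

A defining formula is r → □◇r (the B axiom).
Suppose r→□◇r is valid. Take Rxy and set V(r)={x}. Then r at x, so □◇r at x, so ◇r at y, so some z with Ryz has r; z=x, i.e. Ryx.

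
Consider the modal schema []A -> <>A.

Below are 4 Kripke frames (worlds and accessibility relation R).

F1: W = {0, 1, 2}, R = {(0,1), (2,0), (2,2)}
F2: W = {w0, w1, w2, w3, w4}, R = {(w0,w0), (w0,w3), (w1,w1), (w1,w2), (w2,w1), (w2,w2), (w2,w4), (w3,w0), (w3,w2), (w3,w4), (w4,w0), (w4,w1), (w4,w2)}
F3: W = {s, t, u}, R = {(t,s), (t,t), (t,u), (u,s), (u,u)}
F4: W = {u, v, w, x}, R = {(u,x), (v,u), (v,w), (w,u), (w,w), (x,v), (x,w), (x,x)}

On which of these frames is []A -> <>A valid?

This is the axiom for seriality; its first-order frame correspondent is forall x exists y Rxy.
F1: fails — world 1 has no successor.
F2: holds.
F3: fails — world s has no successor.
F4: holds.
Valid on: F2, F4.

F2, F4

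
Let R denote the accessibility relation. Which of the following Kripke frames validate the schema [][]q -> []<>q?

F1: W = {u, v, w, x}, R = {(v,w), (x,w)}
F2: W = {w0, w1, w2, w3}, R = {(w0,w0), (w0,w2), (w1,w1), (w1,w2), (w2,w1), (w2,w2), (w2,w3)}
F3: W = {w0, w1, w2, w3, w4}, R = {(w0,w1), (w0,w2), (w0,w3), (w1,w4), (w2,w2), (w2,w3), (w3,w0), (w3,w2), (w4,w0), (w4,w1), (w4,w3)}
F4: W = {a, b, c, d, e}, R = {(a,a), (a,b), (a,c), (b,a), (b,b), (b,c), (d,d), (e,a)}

The schema corresponds to a generalized confluence (Geach) condition: forall x forall z (xRz -> exists w (x R^2 w & zRw)).
F1: fails — vRw but no t with vR²t and wRt.
F2: fails — w2Rw3 but no w with w2R²w and w3Rw.
F3: condition met.
F4: fails — aRc but no w with aR²w and cRw.

F3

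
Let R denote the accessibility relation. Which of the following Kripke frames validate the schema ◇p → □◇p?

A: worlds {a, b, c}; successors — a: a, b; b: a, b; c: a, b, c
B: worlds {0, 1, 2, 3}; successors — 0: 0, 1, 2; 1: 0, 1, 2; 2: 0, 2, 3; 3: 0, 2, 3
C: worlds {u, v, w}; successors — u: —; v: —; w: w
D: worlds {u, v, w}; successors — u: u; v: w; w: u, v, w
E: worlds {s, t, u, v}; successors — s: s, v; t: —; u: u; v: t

Frame correspondent (Sahlqvist): ∀x ∀y ∀z (Rxy ∧ Rxz → Ryz) — i.e. the Euclidean property.
A: fails — Rcb and Rcc but not Rbc.
B: fails — R02 and R01 but not R21.
C: condition met.
D: fails — Rwu and Rww but not Ruw.
E: fails — Rsv and Rss but not Rvs.
Valid on: C.

C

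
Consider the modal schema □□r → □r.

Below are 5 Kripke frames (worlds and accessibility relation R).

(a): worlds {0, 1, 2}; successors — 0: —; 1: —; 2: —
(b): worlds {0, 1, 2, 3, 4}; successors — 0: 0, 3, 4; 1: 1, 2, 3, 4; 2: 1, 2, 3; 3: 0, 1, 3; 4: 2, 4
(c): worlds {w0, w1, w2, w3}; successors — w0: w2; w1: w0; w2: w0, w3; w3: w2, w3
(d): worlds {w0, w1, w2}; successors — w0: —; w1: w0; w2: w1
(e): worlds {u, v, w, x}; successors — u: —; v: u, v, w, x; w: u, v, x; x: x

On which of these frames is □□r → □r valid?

(a), (b), (e)

Frame correspondent (Sahlqvist): ∀x ∀y (Rxy → ∃z (Rxz ∧ Rzy)) — i.e. density.
(a): condition met.
(b): condition met.
(c): fails — Rw1w0 but no z with Rw1z and Rzw0.
(d): fails — Rw1w0 but no z with Rw1z and Rzw0.
(e): condition met.
Valid on: (a), (b), (e).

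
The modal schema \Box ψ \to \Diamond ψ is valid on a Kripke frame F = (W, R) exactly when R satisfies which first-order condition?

Suppose □ψ→◇ψ is valid. At any x set V(ψ)=W. Then □ψ at x, so ◇ψ at x, so x has a successor.

seriality: \forall x \exists y Rxy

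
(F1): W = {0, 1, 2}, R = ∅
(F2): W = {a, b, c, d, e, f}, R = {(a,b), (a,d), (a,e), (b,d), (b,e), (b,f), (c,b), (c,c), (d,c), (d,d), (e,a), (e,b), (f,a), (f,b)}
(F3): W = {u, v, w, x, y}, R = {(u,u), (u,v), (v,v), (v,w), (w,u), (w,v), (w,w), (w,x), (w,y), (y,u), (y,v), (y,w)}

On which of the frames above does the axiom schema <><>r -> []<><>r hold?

The schema corresponds to a generalized confluence (Geach) condition: forall x forall y forall z ((x R^2 y & xRz) -> exists w (y = w & z R^2 w)).
(F1): condition met.
(F2): fails — aR²a, aRd but no w with a=w and dR²w.
(F3): fails — wR²u, wRx but no t with u=t and xR²t.

(F1)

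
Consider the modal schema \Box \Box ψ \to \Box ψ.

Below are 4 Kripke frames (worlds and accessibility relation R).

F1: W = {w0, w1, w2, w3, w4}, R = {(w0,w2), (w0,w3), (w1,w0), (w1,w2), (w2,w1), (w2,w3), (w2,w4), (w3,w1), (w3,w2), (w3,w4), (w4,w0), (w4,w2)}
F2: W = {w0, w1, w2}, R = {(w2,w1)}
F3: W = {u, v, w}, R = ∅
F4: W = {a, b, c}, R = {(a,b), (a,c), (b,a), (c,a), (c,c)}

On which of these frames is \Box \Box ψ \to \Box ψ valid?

F3

Frame correspondent (Sahlqvist): \forall x \forall y (Rxy \to \exists z (Rxz \wedge Rzy)) — i.e. density.
F1: fails — Rw1w0 but no z with Rw1z and Rzw0.
F2: fails — Rw2w1 but no z with Rw2z and Rzw1.
F3: ✓.
F4: fails — Rab but no z with Raz and Rzb.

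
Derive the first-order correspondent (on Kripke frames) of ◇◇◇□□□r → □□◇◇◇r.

This is a Sahlqvist (Geach-type) schema ◇^3□^3r → □^2◇^3r.
Minimal-valuation argument: fix x; take any y with xR^3y and any z with xR^2z. Set V(r) to the set of worlds R-reachable from y in exactly 3 steps. Then □^3r holds at y, so the antecedent holds at x; validity forces ◇^3r at z, giving a w with zR^3w and yR^3w.
First-order correspondent: ∀x ∀y ∀z ((xR³y ∧ xR²z) → ∃w (yR³w ∧ zR³w)).

∀x ∀y ∀z ((xR³y ∧ xR²z) → ∃w (yR³w ∧ zR³w))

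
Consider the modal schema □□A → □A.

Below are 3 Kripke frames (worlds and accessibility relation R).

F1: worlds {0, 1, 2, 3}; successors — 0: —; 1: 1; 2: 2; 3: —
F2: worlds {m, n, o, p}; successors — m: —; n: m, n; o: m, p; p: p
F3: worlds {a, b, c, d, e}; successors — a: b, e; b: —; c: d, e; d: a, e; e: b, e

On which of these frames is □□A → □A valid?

F1

This is the axiom for density; its first-order frame correspondent is ∀x ∀y (Rxy → ∃z (Rxz ∧ Rzy)).
F1: satisfies the condition.
F2: fails — Rom but no z with Roz and Rzm.
F3: fails — Rcd but no z with Rcz and Rzd.
Valid on: F1.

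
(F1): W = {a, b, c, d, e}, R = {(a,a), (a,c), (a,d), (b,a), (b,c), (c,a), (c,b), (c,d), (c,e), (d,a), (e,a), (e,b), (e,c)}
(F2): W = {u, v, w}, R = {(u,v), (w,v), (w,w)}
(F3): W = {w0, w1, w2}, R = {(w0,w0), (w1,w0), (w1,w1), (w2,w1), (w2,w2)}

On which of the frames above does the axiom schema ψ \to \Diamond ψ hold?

Frame correspondent (Sahlqvist): \forall x Rxx — i.e. reflexivity.
(F1): fails — world b does not see itself.
(F2): fails — world u does not see itself.
(F3): condition met.
Valid on: (F3).

(F3)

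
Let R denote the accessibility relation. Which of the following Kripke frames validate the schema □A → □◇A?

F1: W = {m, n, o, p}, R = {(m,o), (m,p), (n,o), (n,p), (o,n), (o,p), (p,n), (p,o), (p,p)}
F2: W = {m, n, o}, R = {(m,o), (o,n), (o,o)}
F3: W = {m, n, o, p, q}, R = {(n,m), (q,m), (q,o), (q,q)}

F1

The schema corresponds to a generalized confluence (Geach) condition: ∀x ∀z (xRz → ∃w (xRw ∧ zRw)).
F1: condition met.
F2: fails — oRn but no w with oRw and nRw.
F3: fails — nRm but no w with nRw and mRw.
Valid on: F1.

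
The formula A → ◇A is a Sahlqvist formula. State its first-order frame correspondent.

This is a form of the T axiom.
It corresponds to reflexivity: ∀x Rxx.

reflexivity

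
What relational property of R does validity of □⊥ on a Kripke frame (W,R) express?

□⊥ is valid iff no world has any successor (otherwise □⊥ fails at any world with one).

emptiness of R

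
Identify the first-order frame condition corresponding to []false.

Emptiness of R

□⊥ is valid iff no world has any successor (otherwise □⊥ fails at any world with one).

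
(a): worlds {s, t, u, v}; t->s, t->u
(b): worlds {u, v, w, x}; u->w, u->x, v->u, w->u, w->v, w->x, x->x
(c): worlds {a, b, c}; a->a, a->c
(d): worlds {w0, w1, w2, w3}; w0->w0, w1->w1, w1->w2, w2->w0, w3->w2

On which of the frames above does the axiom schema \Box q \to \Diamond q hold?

The schema corresponds to seriality: \forall x \exists y Rxy.
(a): fails — world s has no successor.
(b): satisfies the condition.
(c): fails — world b has no successor.
(d): satisfies the condition.
Valid on: (b), (d).

(b), (d)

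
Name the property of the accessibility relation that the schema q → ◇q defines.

reflexivity: ∀x Rxx

This is frame-equivalent to □q → q (substitute ¬q for q and contrapose).
Suppose □q→q is valid. At any x set V(q)={w : Rxw}. Then □q holds at x, so q holds at x, i.e. Rxx.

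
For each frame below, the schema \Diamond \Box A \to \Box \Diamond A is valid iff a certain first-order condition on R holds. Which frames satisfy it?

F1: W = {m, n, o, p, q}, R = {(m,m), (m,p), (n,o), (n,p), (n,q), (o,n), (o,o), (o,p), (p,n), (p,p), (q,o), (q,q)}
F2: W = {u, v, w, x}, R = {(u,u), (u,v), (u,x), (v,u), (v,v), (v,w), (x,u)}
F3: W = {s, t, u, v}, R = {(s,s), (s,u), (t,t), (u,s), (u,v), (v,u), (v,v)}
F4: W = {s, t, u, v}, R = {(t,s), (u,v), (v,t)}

F3

Frame correspondent (Sahlqvist): \forall x \forall y \forall z (Rxy \wedge Rxz \to \exists w (Ryw \wedge Rzw)) — i.e. convergence.
F1: fails — Rnq and Rnp but q and p have no common successor.
F2: fails — Rvv and Rvw but v and w have no common successor.
F3: condition met.
F4: fails — Rts and Rts but s and s have no common successor.
Valid on: F3.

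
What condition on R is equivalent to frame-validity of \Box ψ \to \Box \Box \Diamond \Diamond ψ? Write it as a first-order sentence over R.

This is a Sahlqvist (Geach-type) schema ◇^0□^1ψ → □^2◇^2ψ.
Minimal-valuation argument: fix x; take any y with xR^0y and any z with xR^2z. Set V(ψ) to the set of worlds R-reachable from y in exactly 1 step. Then □^1ψ holds at y, so the antecedent holds at x; validity forces ◇^2ψ at z, giving a w with zR^2w and yR^1w.
First-order correspondent: \forall x \forall z (x R^2 z \to \exists w (xRw \wedge z R^2 w)).

\forall x \forall z (x R^2 z \to \exists w (xRw \wedge z R^2 w))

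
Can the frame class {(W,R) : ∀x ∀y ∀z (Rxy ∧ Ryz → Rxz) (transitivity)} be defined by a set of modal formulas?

Yes: it is transitivity, defined by the 4 schema □r → □□r.
Suppose □r→□□r is valid. Take Rxy, Ryz and set V(r)={w : Rxw}. Then □r at x, so □□r at x, so □r at y, so r at z, i.e. Rxz.

Definable; □r → □□r defines it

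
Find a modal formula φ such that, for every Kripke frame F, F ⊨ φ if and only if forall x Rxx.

□s → s

The condition is reflexivity. The T schema □s → s defines it.
Suppose □s→s is valid. At any x set V(s)={w : Rxw}. Then □s holds at x, so s holds at x, i.e. Rxx.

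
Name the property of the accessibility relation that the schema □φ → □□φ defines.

transitivity: ∀x ∀y ∀z (Rxy ∧ Ryz → Rxz)

Suppose □φ→□□φ is valid. Take Rxy, Ryz and set V(φ)={w : Rxw}. Then □φ at x, so □□φ at x, so □φ at y, so φ at z, i.e. Rxz.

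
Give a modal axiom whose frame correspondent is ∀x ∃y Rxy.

□p → ◇p

This is seriality; the standard corresponding axiom is D: □p → ◇p.
Suppose □p→◇p is valid. At any x set V(p)=W. Then □p at x, so ◇p at x, so x has a successor.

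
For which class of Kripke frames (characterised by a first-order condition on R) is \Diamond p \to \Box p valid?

This is the CD axiom.
Its frame correspondent is partial functionality — \forall x \forall y \forall z (Rxy \wedge Rxz \to y = z).

Partial functionality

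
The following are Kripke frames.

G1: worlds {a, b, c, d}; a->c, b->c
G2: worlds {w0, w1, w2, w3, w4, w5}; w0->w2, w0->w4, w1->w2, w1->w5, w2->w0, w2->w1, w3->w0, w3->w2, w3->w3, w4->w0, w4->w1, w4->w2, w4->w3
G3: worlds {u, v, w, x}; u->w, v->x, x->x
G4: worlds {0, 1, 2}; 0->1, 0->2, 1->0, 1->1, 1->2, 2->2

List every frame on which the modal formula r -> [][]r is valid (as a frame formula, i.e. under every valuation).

This is the axiom for a generalized confluence (Geach) condition; its first-order frame correspondent is forall x forall z (x R^2 z -> exists w (x = w & z = w)).
G1: holds.
G2: fails — w0R²w1 but w0 ≠ w1.
G3: fails — vR²x but v ≠ x.
G4: fails — 0R²1 but 0 ≠ 1.

G1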